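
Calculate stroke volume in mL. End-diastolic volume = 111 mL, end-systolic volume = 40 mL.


SV = EDV - ESV
SV = 111 - 40
SV = 71 mL


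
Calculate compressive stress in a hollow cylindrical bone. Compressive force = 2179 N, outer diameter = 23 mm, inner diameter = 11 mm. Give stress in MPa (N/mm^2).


A = pi*(r_o^2 - r_i^2)
r_o = 11.5 mm, r_i = 5.5 mm
A = 320.442 mm^2
sigma = F/A = 2179 / 320.442
sigma = 6.8 MPa


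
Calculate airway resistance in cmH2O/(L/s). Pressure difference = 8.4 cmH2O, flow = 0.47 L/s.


R = dP / flow
R = 8.4 / 0.47
R = 17.87 cmH2O/(L/s)


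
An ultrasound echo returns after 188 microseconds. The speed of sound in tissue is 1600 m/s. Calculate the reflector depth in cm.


depth = c * t / 2
t = 188 us = 1.8800e-04 s
depth = 1600 * 1.8800e-04 / 2
depth = 0.1504 m = 15.04 cm


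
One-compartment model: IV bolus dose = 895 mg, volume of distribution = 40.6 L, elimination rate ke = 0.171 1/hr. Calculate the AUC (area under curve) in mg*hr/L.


C0 = Dose/Vd = 895/40.6 = 22.0443 mg/L
AUC = C0/ke = 22.0443/0.171
AUC = 128.9 mg*hr/L


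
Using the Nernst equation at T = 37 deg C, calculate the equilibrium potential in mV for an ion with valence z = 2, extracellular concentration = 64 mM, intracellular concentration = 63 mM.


E = (RT/(zF)) * ln(C_out/C_in)
T = 37 + 273.15 = 310.15 K
E = (8.314 * 310.15 / (2 * 96485)) * ln(64/63)
E = 0.2104 mV


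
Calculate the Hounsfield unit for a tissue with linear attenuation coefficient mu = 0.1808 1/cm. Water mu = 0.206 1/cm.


HU = ((mu_tissue - mu_water) / mu_water) * 1000
HU = ((0.1808 - 0.206) / 0.206) * 1000
HU = -122.3


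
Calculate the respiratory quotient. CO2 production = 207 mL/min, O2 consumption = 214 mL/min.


RQ = VCO2 / VO2
RQ = 207 / 214
RQ = 0.9673


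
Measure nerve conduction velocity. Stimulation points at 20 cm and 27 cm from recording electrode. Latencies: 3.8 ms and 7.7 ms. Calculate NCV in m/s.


Distance = (27 - 20) / 100 = 0.07 m
dt = (7.7 - 3.8) / 1000 = 0.0039 s
NCV = dist / dt = 17.95 m/s


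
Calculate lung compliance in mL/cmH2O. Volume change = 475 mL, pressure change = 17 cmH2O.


C = dV / dP
C = 475 / 17
C = 27.94 mL/cmH2O


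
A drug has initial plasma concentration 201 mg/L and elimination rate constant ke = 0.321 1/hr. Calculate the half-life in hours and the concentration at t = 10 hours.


t_half = ln(2) / ke = 0.693147 / 0.321 = 2.159 hr
C(t) = C0 * exp(-ke*t) = 201 * exp(-0.321*10)
C(10) = 8.112 mg/L


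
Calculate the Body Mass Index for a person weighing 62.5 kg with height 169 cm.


BMI = weight / height^2
height = 169 cm = 1.69 m
BMI = 62.5 / 1.69^2
BMI = 21.88 kg/m^2


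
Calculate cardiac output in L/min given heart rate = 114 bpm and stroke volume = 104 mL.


CO = HR * SV
CO = 114 * 104 / 1000
CO = 11.86 L/min


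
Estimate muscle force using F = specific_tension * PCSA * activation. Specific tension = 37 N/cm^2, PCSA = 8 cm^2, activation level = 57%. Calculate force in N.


F = sigma * PCSA * activation
F = 37 * 8 * 0.57
F = 168.7 N


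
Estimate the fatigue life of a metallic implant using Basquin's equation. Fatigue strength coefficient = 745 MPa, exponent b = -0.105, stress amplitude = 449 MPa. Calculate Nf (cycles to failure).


sigma_a = sigma_f' * (2Nf)^b
2Nf = (sigma_a/sigma_f')^(1/b)
2Nf = (449/745)^(1/-0.105)
2Nf = 124.27401
Nf = 62.14


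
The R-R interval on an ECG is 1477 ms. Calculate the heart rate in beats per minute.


HR = 60 / RR_interval(s)
RR = 1477 ms = 1.477 s
HR = 60 / 1.477 = 40.62 bpm


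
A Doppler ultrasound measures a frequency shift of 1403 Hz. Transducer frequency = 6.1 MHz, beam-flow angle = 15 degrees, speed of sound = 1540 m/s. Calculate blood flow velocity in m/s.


v = fd * c / (2 * f0 * cos(theta))
v = 1403 * 1540 / (2 * 6.1000e+06 * cos(15))
v = 0.1833 m/s


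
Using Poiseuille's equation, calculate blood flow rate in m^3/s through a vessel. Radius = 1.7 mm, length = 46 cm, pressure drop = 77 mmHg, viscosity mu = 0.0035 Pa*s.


Q = pi*r^4*dP / (8*mu*L)
r = 0.0017 m, L = 0.46 m
dP = 77 mmHg = 10265.794 Pa
Q = 2.0913e-05 m^3/s


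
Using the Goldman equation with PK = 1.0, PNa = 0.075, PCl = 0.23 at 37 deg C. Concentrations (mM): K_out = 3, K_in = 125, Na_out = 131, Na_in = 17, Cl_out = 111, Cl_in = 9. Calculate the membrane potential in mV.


Vm = (RT/F)*ln((PK*Ko + PNa*Nao + PCl*Cli)/(PK*Ki + PNa*Nai + PCl*Clo))
Numer = 14.895, Denom = 151.805
Vm = -62.04 mV


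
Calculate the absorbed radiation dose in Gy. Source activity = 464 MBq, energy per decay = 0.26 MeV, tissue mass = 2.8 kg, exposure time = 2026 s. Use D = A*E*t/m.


A = 464 MBq = 4.6400e+08 Bq
E = 0.26 MeV = 4.1652e-14 J
D = A*E*t/m = 4.6400e+08*4.1652e-14*2026/2.8
D = 0.01398 Gy


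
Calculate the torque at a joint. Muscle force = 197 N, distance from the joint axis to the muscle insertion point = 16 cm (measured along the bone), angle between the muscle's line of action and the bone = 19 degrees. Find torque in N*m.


Torque = F * d * sin(theta)   (moment arm = d*sin(theta))
d = 16 cm = 0.16 m
Torque = 197 * 0.16 * sin(19)
Torque = 10.26 N*m


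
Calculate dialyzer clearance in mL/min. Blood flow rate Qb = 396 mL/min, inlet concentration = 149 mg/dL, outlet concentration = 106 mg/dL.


K = Qb * (Cb_in - Cb_out) / Cb_in
K = 396 * (149 - 106) / 149
K = 114.3 mL/min


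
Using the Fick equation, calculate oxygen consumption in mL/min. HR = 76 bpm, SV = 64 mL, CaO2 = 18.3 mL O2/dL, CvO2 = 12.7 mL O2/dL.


CO = HR*SV = 76*64/1000 = 4.864 L/min
a-v O2 diff = 18.3 - 12.7 = 5.6 mL/dL
VO2 = CO * (CaO2-CvO2) * 10 dL/L
VO2 = 4.864 * 5.6 * 10
VO2 = 272.4 mL/min


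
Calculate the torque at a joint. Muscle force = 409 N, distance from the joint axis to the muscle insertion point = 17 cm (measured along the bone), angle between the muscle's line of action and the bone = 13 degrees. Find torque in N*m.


Torque = F * d * sin(theta)   (moment arm = d*sin(theta))
d = 17 cm = 0.17 m
Torque = 409 * 0.17 * sin(13)
Torque = 15.64 N*m


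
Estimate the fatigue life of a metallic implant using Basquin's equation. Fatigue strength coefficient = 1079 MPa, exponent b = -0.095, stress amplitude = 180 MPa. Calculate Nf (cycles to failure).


sigma_a = sigma_f' * (2Nf)^b
2Nf = (sigma_a/sigma_f')^(1/b)
2Nf = (180/1079)^(1/-0.095)
2Nf = 1.537556e+08
Nf = 7.6878e+07


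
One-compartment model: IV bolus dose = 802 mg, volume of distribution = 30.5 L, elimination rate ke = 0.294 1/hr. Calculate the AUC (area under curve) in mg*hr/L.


C0 = Dose/Vd = 802/30.5 = 26.2951 mg/L
AUC = C0/ke = 26.2951/0.294
AUC = 89.44 mg*hr/L


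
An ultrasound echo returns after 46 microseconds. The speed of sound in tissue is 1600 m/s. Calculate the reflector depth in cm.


depth = c * t / 2
t = 46 us = 4.6000e-05 s
depth = 1600 * 4.6000e-05 / 2
depth = 0.0368 m = 3.68 cm


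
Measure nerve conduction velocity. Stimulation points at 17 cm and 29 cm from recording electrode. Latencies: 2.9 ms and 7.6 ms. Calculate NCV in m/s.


Distance = (29 - 17) / 100 = 0.12 m
dt = (7.6 - 2.9) / 1000 = 0.0047 s
NCV = dist / dt = 25.53 m/s


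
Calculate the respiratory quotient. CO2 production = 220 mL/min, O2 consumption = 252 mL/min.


RQ = VCO2 / VO2
RQ = 220 / 252
RQ = 0.873


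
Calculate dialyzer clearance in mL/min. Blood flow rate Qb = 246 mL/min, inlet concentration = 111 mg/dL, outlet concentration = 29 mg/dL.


K = Qb * (Cb_in - Cb_out) / Cb_in
K = 246 * (111 - 29) / 111
K = 181.7 mL/min


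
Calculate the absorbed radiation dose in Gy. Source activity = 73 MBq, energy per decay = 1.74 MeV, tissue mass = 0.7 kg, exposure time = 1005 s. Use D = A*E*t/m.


A = 73 MBq = 7.3000e+07 Bq
E = 1.74 MeV = 2.78748e-13 J
D = A*E*t/m = 7.3000e+07*2.78748e-13*1005/0.7
D = 0.02921 Gy


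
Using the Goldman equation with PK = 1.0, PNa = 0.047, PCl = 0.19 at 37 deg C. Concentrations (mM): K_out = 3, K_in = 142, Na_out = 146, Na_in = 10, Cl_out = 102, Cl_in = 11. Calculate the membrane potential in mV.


Vm = (RT/F)*ln((PK*Ko + PNa*Nao + PCl*Cli)/(PK*Ki + PNa*Nai + PCl*Clo))
Numer = 11.952, Denom = 161.85
Vm = -69.64 mV


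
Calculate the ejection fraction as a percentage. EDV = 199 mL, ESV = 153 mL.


SV = EDV - ESV = 199 - 153 = 46 mL
EF = SV/EDV * 100 = 46/199 * 100
EF = 23.12%


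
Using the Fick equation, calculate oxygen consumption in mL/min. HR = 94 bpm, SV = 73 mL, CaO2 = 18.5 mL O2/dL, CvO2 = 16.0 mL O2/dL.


CO = HR*SV = 94*73/1000 = 6.862 L/min
a-v O2 diff = 18.5 - 16.0 = 2.5 mL/dL
VO2 = CO * (CaO2-CvO2) * 10 dL/L
VO2 = 6.862 * 2.5 * 10
VO2 = 171.6 mL/min


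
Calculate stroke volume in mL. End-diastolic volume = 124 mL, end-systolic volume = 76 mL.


SV = EDV - ESV
SV = 124 - 76
SV = 48 mL


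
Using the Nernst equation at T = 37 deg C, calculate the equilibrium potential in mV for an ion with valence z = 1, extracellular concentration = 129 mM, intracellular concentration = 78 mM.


E = (RT/(zF)) * ln(C_out/C_in)
T = 37 + 273.15 = 310.15 K
E = (8.314 * 310.15 / (1 * 96485)) * ln(129/78)
E = 13.45 mV


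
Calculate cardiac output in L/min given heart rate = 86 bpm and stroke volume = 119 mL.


CO = HR * SV
CO = 86 * 119 / 1000
CO = 10.23 L/min


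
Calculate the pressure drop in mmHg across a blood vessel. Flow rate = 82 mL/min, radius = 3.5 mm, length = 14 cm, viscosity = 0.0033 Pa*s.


dP = 8*mu*L*Q / (pi*r^4)
Q = 82 mL/min = 1.36667e-06 m^3/s
dP = 10.7145 Pa = 10.7145 / 133.322 mmHg = 0.08037 mmHg


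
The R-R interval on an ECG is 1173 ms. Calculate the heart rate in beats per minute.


HR = 60 / RR_interval(s)
RR = 1173 ms = 1.173 s
HR = 60 / 1.173 = 51.15 bpm


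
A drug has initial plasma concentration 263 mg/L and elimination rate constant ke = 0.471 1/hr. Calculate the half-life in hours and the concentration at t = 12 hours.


t_half = ln(2) / ke = 0.693147 / 0.471 = 1.472 hr
C(t) = C0 * exp(-ke*t) = 263 * exp(-0.471*12)
C(12) = 0.9233 mg/L


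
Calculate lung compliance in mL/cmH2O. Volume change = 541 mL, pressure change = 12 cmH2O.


C = dV / dP
C = 541 / 12
C = 45.08 mL/cmH2O


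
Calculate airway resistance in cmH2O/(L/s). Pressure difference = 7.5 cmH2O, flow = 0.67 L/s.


R = dP / flow
R = 7.5 / 0.67
R = 11.19 cmH2O/(L/s)


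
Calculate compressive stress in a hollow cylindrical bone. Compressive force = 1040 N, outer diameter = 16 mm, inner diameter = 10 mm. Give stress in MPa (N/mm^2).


A = pi*(r_o^2 - r_i^2)
r_o = 8 mm, r_i = 5 mm
A = 122.522 mm^2
sigma = F/A = 1040 / 122.522
sigma = 8.488 MPa


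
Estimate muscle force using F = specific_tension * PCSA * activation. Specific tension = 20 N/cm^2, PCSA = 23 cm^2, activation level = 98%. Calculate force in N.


F = sigma * PCSA * activation
F = 20 * 23 * 0.98
F = 450.8 N


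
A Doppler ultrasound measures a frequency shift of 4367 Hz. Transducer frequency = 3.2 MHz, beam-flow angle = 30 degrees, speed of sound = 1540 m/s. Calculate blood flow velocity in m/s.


v = fd * c / (2 * f0 * cos(theta))
v = 4367 * 1540 / (2 * 3.2000e+06 * cos(30))
v = 1.213 m/s


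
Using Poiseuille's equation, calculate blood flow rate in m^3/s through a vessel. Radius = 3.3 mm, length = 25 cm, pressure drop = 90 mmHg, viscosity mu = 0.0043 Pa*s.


Q = pi*r^4*dP / (8*mu*L)
r = 0.0033 m, L = 0.25 m
dP = 90 mmHg = 11998.98 Pa
Q = 5.1982e-04 m^3/s


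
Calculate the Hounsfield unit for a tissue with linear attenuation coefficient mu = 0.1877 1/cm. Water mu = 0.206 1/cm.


HU = ((mu_tissue - mu_water) / mu_water) * 1000
HU = ((0.1877 - 0.206) / 0.206) * 1000
HU = -88.83


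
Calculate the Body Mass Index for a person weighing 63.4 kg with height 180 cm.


BMI = weight / height^2
height = 180 cm = 1.8 m
BMI = 63.4 / 1.8^2
BMI = 19.57 kg/m^2


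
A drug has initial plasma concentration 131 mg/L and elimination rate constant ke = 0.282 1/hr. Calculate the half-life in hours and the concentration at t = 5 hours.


t_half = ln(2) / ke = 0.693147 / 0.282 = 2.458 hr
C(t) = C0 * exp(-ke*t) = 131 * exp(-0.282*5)
C(5) = 31.98 mg/L


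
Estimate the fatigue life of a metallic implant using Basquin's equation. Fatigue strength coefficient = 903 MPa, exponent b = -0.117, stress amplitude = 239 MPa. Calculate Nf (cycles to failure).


sigma_a = sigma_f' * (2Nf)^b
2Nf = (sigma_a/sigma_f')^(1/b)
2Nf = (239/903)^(1/-0.117)
2Nf = 85921.387
Nf = 4.296e+04


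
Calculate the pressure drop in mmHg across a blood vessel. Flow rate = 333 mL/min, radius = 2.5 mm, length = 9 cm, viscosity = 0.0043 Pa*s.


dP = 8*mu*L*Q / (pi*r^4)
Q = 333 mL/min = 5.55e-06 m^3/s
dP = 140.018 Pa = 140.018 / 133.322 mmHg = 1.05 mmHg


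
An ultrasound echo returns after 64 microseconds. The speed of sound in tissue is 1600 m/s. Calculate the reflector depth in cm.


depth = c * t / 2
t = 64 us = 6.4000e-05 s
depth = 1600 * 6.4000e-05 / 2
depth = 0.0512 m = 5.12 cm


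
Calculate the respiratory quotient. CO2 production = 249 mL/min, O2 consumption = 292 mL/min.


RQ = VCO2 / VO2
RQ = 249 / 292
RQ = 0.8527


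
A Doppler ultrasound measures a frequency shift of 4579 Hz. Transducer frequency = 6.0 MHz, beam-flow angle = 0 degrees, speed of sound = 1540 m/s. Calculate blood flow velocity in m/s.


v = fd * c / (2 * f0 * cos(theta))
v = 4579 * 1540 / (2 * 6.0000e+06 * cos(0))
v = 0.5876 m/s


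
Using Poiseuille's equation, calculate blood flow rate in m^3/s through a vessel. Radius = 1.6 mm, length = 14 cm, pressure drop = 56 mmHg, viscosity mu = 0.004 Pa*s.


Q = pi*r^4*dP / (8*mu*L)
r = 0.0016 m, L = 0.14 m
dP = 56 mmHg = 7466.032 Pa
Q = 3.4312e-05 m^3/s


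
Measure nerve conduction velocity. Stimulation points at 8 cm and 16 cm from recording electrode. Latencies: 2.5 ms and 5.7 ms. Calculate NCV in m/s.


Distance = (16 - 8) / 100 = 0.08 m
dt = (5.7 - 2.5) / 1000 = 0.0032 s
NCV = dist / dt = 25 m/s


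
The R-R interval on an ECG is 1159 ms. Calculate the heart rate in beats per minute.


HR = 60 / RR_interval(s)
RR = 1159 ms = 1.159 s
HR = 60 / 1.159 = 51.77 bpm


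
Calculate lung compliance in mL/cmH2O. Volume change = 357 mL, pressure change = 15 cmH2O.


C = dV / dP
C = 357 / 15
C = 23.8 mL/cmH2O


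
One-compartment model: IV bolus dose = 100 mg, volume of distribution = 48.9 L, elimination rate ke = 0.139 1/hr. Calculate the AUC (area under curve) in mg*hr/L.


C0 = Dose/Vd = 100/48.9 = 2.04499 mg/L
AUC = C0/ke = 2.04499/0.139
AUC = 14.71 mg*hr/L


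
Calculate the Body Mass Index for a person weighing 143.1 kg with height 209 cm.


BMI = weight / height^2
height = 209 cm = 2.09 m
BMI = 143.1 / 2.09^2
BMI = 32.76 kg/m^2


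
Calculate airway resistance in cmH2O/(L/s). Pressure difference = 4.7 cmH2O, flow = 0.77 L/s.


R = dP / flow
R = 4.7 / 0.77
R = 6.104 cmH2O/(L/s)


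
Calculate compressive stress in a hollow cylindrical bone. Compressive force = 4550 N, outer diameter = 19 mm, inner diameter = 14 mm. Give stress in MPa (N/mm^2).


A = pi*(r_o^2 - r_i^2)
r_o = 9.5 mm, r_i = 7 mm
A = 129.591 mm^2
sigma = F/A = 4550 / 129.591
sigma = 35.11 MPa


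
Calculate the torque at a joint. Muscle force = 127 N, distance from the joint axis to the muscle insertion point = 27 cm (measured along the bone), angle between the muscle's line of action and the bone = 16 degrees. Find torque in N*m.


Torque = F * d * sin(theta)   (moment arm = d*sin(theta))
d = 27 cm = 0.27 m
Torque = 127 * 0.27 * sin(16)
Torque = 9.452 N*m


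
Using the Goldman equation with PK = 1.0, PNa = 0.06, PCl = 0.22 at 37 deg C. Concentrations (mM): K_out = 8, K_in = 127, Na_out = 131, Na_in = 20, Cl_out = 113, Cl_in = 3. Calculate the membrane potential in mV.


Vm = (RT/F)*ln((PK*Ko + PNa*Nao + PCl*Cli)/(PK*Ki + PNa*Nai + PCl*Clo))
Numer = 16.52, Denom = 153.06
Vm = -59.5 mV


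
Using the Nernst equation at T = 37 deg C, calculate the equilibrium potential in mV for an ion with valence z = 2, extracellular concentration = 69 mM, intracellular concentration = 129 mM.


E = (RT/(zF)) * ln(C_out/C_in)
T = 37 + 273.15 = 310.15 K
E = (8.314 * 310.15 / (2 * 96485)) * ln(69/129)
E = -8.361 mV


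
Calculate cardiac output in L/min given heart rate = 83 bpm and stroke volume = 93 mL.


CO = HR * SV
CO = 83 * 93 / 1000
CO = 7.719 L/min


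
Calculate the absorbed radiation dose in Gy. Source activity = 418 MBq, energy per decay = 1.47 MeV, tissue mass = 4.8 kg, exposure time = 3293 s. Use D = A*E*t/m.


A = 418 MBq = 4.1800e+08 Bq
E = 1.47 MeV = 2.35494e-13 J
D = A*E*t/m = 4.1800e+08*2.35494e-13*3293/4.8
D = 0.06753 Gy


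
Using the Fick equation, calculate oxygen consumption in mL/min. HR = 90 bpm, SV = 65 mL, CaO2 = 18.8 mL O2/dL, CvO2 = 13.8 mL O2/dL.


CO = HR*SV = 90*65/1000 = 5.85 L/min
a-v O2 diff = 18.8 - 13.8 = 5 mL/dL
VO2 = CO * (CaO2-CvO2) * 10 dL/L
VO2 = 5.85 * 5 * 10
VO2 = 292.5 mL/min


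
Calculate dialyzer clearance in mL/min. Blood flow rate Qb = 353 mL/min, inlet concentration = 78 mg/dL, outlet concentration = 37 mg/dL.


K = Qb * (Cb_in - Cb_out) / Cb_in
K = 353 * (78 - 37) / 78
K = 185.6 mL/min


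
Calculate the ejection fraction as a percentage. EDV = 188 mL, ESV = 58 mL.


SV = EDV - ESV = 188 - 58 = 130 mL
EF = SV/EDV * 100 = 130/188 * 100
EF = 69.15%


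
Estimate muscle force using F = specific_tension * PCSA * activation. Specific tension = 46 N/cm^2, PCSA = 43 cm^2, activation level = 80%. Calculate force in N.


F = sigma * PCSA * activation
F = 46 * 43 * 0.8
F = 1582 N


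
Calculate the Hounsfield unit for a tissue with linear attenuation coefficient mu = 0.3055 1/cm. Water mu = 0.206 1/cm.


HU = ((mu_tissue - mu_water) / mu_water) * 1000
HU = ((0.3055 - 0.206) / 0.206) * 1000
HU = 483


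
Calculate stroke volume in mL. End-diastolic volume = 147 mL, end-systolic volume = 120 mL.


SV = EDV - ESV
SV = 147 - 120
SV = 27 mL


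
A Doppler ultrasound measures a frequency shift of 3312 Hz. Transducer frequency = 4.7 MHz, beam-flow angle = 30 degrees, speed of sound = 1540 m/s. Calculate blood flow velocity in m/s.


v = fd * c / (2 * f0 * cos(theta))
v = 3312 * 1540 / (2 * 4.7000e+06 * cos(30))
v = 0.6265 m/s


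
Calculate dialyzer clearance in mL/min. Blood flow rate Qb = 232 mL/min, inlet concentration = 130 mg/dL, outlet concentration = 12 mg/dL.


K = Qb * (Cb_in - Cb_out) / Cb_in
K = 232 * (130 - 12) / 130
K = 210.6 mL/min


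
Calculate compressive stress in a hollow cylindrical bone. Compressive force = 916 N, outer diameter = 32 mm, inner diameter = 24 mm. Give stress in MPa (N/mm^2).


A = pi*(r_o^2 - r_i^2)
r_o = 16 mm, r_i = 12 mm
A = 351.858 mm^2
sigma = F/A = 916 / 351.858
sigma = 2.603 MPa


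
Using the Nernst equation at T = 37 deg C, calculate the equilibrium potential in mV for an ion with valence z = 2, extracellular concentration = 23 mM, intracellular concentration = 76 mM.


E = (RT/(zF)) * ln(C_out/C_in)
T = 37 + 273.15 = 310.15 K
E = (8.314 * 310.15 / (2 * 96485)) * ln(23/76)
E = -15.97 mV


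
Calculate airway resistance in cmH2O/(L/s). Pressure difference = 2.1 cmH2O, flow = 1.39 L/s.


R = dP / flow
R = 2.1 / 1.39
R = 1.511 cmH2O/(L/s)


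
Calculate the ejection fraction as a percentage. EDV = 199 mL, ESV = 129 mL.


SV = EDV - ESV = 199 - 129 = 70 mL
EF = SV/EDV * 100 = 70/199 * 100
EF = 35.18%


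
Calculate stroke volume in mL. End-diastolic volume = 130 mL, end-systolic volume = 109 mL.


SV = EDV - ESV
SV = 130 - 109
SV = 21 mL


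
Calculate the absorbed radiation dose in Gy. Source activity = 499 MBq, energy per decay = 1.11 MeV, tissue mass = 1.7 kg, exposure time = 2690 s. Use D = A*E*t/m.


A = 499 MBq = 4.9900e+08 Bq
E = 1.11 MeV = 1.77822e-13 J
D = A*E*t/m = 4.9900e+08*1.77822e-13*2690/1.7
D = 0.1404 Gy


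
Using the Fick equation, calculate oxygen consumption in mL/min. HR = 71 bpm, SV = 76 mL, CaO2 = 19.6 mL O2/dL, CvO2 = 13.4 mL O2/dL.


CO = HR*SV = 71*76/1000 = 5.396 L/min
a-v O2 diff = 19.6 - 13.4 = 6.2 mL/dL
VO2 = CO * (CaO2-CvO2) * 10 dL/L
VO2 = 5.396 * 6.2 * 10
VO2 = 334.6 mL/min


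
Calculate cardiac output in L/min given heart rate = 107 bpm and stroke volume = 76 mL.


CO = HR * SV
CO = 107 * 76 / 1000
CO = 8.132 L/min


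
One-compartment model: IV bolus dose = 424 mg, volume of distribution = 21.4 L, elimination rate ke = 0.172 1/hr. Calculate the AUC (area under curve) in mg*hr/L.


C0 = Dose/Vd = 424/21.4 = 19.8131 mg/L
AUC = C0/ke = 19.8131/0.172
AUC = 115.2 mg*hr/L


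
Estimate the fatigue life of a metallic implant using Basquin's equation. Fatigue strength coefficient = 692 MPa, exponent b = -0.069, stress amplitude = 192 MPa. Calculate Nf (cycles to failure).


sigma_a = sigma_f' * (2Nf)^b
2Nf = (sigma_a/sigma_f')^(1/b)
2Nf = (192/692)^(1/-0.069)
2Nf = 1.1739125e+08
Nf = 5.8696e+07


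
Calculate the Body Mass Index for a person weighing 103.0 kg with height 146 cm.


BMI = weight / height^2
height = 146 cm = 1.46 m
BMI = 103.0 / 1.46^2
BMI = 48.32 kg/m^2


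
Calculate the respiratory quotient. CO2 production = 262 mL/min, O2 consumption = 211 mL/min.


RQ = VCO2 / VO2
RQ = 262 / 211
RQ = 1.242


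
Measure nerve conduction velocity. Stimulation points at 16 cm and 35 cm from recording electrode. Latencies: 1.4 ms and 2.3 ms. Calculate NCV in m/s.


Distance = (35 - 16) / 100 = 0.19 m
dt = (2.3 - 1.4) / 1000 = 9.0000e-04 s
NCV = dist / dt = 211.1 m/s


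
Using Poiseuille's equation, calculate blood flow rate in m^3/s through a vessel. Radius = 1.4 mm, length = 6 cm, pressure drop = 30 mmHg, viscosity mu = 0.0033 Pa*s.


Q = pi*r^4*dP / (8*mu*L)
r = 0.0014 m, L = 0.06 m
dP = 30 mmHg = 3999.66 Pa
Q = 3.0474e-05 m^3/s


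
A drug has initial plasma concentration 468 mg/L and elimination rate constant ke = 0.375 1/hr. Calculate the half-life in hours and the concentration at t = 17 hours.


t_half = ln(2) / ke = 0.693147 / 0.375 = 1.848 hr
C(t) = C0 * exp(-ke*t) = 468 * exp(-0.375*17)
C(17) = 0.7973 mg/L


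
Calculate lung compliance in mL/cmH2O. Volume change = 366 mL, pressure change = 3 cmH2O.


C = dV / dP
C = 366 / 3
C = 122 mL/cmH2O


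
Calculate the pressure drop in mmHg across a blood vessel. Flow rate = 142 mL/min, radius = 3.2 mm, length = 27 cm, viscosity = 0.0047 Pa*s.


dP = 8*mu*L*Q / (pi*r^4)
Q = 142 mL/min = 2.36667e-06 m^3/s
dP = 72.9356 Pa = 72.9356 / 133.322 mmHg = 0.5471 mmHg


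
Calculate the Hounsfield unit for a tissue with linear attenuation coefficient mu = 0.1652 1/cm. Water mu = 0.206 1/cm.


HU = ((mu_tissue - mu_water) / mu_water) * 1000
HU = ((0.1652 - 0.206) / 0.206) * 1000
HU = -198.1


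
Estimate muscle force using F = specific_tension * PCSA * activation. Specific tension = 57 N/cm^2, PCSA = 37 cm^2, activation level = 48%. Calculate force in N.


F = sigma * PCSA * activation
F = 57 * 37 * 0.48
F = 1012 N


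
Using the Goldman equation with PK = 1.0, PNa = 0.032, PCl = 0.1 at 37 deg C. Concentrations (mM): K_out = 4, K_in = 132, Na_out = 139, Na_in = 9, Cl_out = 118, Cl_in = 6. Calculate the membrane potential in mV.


Vm = (RT/F)*ln((PK*Ko + PNa*Nao + PCl*Cli)/(PK*Ki + PNa*Nai + PCl*Clo))
Numer = 9.048, Denom = 144.088
Vm = -73.97 mV


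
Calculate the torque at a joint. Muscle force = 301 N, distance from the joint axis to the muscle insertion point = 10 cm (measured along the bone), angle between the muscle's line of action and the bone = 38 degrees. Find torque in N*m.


Torque = F * d * sin(theta)   (moment arm = d*sin(theta))
d = 10 cm = 0.1 m
Torque = 301 * 0.1 * sin(38)
Torque = 18.53 N*m


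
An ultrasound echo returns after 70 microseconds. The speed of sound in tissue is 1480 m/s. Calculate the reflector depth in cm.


depth = c * t / 2
t = 70 us = 7.0000e-05 s
depth = 1480 * 7.0000e-05 / 2
depth = 0.0518 m = 5.18 cm


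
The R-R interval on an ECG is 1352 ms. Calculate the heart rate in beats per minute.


HR = 60 / RR_interval(s)
RR = 1352 ms = 1.352 s
HR = 60 / 1.352 = 44.38 bpm


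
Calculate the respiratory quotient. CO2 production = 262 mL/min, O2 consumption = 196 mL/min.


RQ = VCO2 / VO2
RQ = 262 / 196
RQ = 1.337


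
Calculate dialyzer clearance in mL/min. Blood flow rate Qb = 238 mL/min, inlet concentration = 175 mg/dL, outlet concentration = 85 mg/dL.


K = Qb * (Cb_in - Cb_out) / Cb_in
K = 238 * (175 - 85) / 175
K = 122.4 mL/min


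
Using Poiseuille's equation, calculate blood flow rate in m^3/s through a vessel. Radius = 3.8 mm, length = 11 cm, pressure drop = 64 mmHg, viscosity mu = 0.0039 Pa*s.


Q = pi*r^4*dP / (8*mu*L)
r = 0.0038 m, L = 0.11 m
dP = 64 mmHg = 8532.608 Pa
Q = 0.001629 m^3/s


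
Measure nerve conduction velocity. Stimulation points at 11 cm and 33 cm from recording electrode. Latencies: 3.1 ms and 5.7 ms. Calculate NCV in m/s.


Distance = (33 - 11) / 100 = 0.22 m
dt = (5.7 - 3.1) / 1000 = 0.0026 s
NCV = dist / dt = 84.62 m/s


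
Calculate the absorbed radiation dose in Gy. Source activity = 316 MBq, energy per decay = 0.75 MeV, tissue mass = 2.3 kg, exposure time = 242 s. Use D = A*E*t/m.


A = 316 MBq = 3.1600e+08 Bq
E = 0.75 MeV = 1.2015e-13 J
D = A*E*t/m = 3.1600e+08*1.2015e-13*242/2.3
D = 0.003995 Gy


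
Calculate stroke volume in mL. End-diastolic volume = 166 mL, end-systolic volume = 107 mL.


SV = EDV - ESV
SV = 166 - 107
SV = 59 mL


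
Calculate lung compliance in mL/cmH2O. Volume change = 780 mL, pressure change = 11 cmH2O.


C = dV / dP
C = 780 / 11
C = 70.91 mL/cmH2O


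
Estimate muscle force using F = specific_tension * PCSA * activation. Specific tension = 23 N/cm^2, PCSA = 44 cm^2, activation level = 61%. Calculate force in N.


F = sigma * PCSA * activation
F = 23 * 44 * 0.61
F = 617.3 N


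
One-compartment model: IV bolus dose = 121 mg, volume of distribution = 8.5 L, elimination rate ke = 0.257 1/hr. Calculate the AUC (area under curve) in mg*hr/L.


C0 = Dose/Vd = 121/8.5 = 14.2353 mg/L
AUC = C0/ke = 14.2353/0.257
AUC = 55.39 mg*hr/L


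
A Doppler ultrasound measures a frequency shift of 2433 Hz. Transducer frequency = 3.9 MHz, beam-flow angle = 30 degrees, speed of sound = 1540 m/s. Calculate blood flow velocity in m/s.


v = fd * c / (2 * f0 * cos(theta))
v = 2433 * 1540 / (2 * 3.9000e+06 * cos(30))
v = 0.5547 m/s


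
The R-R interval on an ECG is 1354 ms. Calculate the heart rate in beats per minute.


HR = 60 / RR_interval(s)
RR = 1354 ms = 1.354 s
HR = 60 / 1.354 = 44.31 bpm


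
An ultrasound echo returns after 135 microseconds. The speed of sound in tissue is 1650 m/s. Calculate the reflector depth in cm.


depth = c * t / 2
t = 135 us = 1.3500e-04 s
depth = 1650 * 1.3500e-04 / 2
depth = 0.111375 m = 11.1375 cm


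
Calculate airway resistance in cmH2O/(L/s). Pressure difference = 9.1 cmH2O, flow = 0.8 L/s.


R = dP / flow
R = 9.1 / 0.8
R = 11.37 cmH2O/(L/s)


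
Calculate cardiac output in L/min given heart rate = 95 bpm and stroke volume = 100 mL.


CO = HR * SV
CO = 95 * 100 / 1000
CO = 9.5 L/min


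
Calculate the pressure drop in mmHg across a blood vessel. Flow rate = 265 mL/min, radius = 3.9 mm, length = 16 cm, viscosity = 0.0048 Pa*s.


dP = 8*mu*L*Q / (pi*r^4)
Q = 265 mL/min = 4.41667e-06 m^3/s
dP = 37.3369 Pa = 37.3369 / 133.322 mmHg = 0.2801 mmHg


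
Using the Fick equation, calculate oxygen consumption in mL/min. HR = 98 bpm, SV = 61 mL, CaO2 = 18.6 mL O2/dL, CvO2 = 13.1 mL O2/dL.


CO = HR*SV = 98*61/1000 = 5.978 L/min
a-v O2 diff = 18.6 - 13.1 = 5.5 mL/dL
VO2 = CO * (CaO2-CvO2) * 10 dL/L
VO2 = 5.978 * 5.5 * 10
VO2 = 328.8 mL/min


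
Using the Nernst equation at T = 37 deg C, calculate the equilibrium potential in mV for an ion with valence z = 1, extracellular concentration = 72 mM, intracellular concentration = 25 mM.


E = (RT/(zF)) * ln(C_out/C_in)
T = 37 + 273.15 = 310.15 K
E = (8.314 * 310.15 / (1 * 96485)) * ln(72/25)
E = 28.27 mV


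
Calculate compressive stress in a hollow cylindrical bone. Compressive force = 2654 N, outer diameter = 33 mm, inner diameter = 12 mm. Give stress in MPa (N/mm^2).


A = pi*(r_o^2 - r_i^2)
r_o = 16.5 mm, r_i = 6 mm
A = 742.201 mm^2
sigma = F/A = 2654 / 742.201
sigma = 3.576 MPa


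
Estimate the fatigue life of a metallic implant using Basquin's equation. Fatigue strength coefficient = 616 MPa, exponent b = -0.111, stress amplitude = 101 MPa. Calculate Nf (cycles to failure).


sigma_a = sigma_f' * (2Nf)^b
2Nf = (sigma_a/sigma_f')^(1/b)
2Nf = (101/616)^(1/-0.111)
2Nf = 11868845
Nf = 5.9344e+06


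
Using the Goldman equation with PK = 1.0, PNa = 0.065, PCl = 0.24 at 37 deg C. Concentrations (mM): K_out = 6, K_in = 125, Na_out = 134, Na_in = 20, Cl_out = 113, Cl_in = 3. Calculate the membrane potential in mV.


Vm = (RT/F)*ln((PK*Ko + PNa*Nao + PCl*Cli)/(PK*Ki + PNa*Nai + PCl*Clo))
Numer = 15.43, Denom = 153.42
Vm = -61.38 mV


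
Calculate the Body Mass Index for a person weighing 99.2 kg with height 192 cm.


BMI = weight / height^2
height = 192 cm = 1.92 m
BMI = 99.2 / 1.92^2
BMI = 26.91 kg/m^2


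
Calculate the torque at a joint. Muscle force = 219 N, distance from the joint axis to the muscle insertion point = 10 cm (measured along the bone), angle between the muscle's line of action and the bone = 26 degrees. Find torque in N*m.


Torque = F * d * sin(theta)   (moment arm = d*sin(theta))
d = 10 cm = 0.1 m
Torque = 219 * 0.1 * sin(26)
Torque = 9.6 N*m


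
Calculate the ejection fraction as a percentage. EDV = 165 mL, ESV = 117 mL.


SV = EDV - ESV = 165 - 117 = 48 mL
EF = SV/EDV * 100 = 48/165 * 100
EF = 29.09%


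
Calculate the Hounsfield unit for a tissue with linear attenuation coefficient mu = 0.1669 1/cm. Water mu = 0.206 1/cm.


HU = ((mu_tissue - mu_water) / mu_water) * 1000
HU = ((0.1669 - 0.206) / 0.206) * 1000
HU = -189.8


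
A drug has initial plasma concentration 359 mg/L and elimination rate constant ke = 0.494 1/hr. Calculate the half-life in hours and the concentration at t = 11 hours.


t_half = ln(2) / ke = 0.693147 / 0.494 = 1.403 hr
C(t) = C0 * exp(-ke*t) = 359 * exp(-0.494*11)
C(11) = 1.567 mg/L


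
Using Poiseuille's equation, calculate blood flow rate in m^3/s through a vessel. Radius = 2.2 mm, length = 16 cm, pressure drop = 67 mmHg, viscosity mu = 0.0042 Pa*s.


Q = pi*r^4*dP / (8*mu*L)
r = 0.0022 m, L = 0.16 m
dP = 67 mmHg = 8932.574 Pa
Q = 1.2228e-04 m^3/s


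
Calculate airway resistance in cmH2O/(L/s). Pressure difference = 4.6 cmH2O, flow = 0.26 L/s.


R = dP / flow
R = 4.6 / 0.26
R = 17.69 cmH2O/(L/s)


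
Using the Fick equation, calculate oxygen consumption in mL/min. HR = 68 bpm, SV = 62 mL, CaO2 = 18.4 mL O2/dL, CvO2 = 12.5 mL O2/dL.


CO = HR*SV = 68*62/1000 = 4.216 L/min
a-v O2 diff = 18.4 - 12.5 = 5.9 mL/dL
VO2 = CO * (CaO2-CvO2) * 10 dL/L
VO2 = 4.216 * 5.9 * 10
VO2 = 248.7 mL/min


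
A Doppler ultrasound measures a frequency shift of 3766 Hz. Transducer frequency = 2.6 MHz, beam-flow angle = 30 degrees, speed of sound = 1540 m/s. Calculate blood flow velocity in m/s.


v = fd * c / (2 * f0 * cos(theta))
v = 3766 * 1540 / (2 * 2.6000e+06 * cos(30))
v = 1.288 m/s


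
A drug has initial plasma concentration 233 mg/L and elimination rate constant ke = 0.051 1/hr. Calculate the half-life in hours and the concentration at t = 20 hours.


t_half = ln(2) / ke = 0.693147 / 0.051 = 13.59 hr
C(t) = C0 * exp(-ke*t) = 233 * exp(-0.051*20)
C(20) = 84.02 mg/L


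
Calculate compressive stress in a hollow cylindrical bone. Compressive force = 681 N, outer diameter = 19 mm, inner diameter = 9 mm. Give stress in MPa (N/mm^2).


A = pi*(r_o^2 - r_i^2)
r_o = 9.5 mm, r_i = 4.5 mm
A = 219.911 mm^2
sigma = F/A = 681 / 219.911
sigma = 3.097 MPa


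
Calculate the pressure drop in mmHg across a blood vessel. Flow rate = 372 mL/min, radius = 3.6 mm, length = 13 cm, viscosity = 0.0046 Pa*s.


dP = 8*mu*L*Q / (pi*r^4)
Q = 372 mL/min = 6.2e-06 m^3/s
dP = 56.2112 Pa = 56.2112 / 133.322 mmHg = 0.4216 mmHg


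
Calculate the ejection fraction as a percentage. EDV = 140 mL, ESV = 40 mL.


SV = EDV - ESV = 140 - 40 = 100 mL
EF = SV/EDV * 100 = 100/140 * 100
EF = 71.43%


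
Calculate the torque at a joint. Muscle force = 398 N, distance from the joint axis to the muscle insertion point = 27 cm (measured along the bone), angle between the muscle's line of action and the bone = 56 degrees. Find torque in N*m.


Torque = F * d * sin(theta)   (moment arm = d*sin(theta))
d = 27 cm = 0.27 m
Torque = 398 * 0.27 * sin(56)
Torque = 89.09 N*m


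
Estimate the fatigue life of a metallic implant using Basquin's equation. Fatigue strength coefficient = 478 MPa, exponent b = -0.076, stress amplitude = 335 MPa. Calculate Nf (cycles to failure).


sigma_a = sigma_f' * (2Nf)^b
2Nf = (sigma_a/sigma_f')^(1/b)
2Nf = (335/478)^(1/-0.076)
2Nf = 107.48712
Nf = 53.74


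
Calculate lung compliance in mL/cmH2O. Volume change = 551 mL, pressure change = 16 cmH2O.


C = dV / dP
C = 551 / 16
C = 34.44 mL/cmH2O


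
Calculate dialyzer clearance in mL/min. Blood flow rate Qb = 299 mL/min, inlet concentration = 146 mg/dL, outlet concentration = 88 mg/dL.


K = Qb * (Cb_in - Cb_out) / Cb_in
K = 299 * (146 - 88) / 146
K = 118.8 mL/min


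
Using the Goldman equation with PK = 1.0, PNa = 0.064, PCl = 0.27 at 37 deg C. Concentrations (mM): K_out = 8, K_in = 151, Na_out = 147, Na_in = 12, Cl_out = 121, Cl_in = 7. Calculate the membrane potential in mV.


Vm = (RT/F)*ln((PK*Ko + PNa*Nao + PCl*Cli)/(PK*Ki + PNa*Nai + PCl*Clo))
Numer = 19.298, Denom = 184.438
Vm = -60.33 mV


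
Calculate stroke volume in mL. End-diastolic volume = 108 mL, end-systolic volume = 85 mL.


SV = EDV - ESV
SV = 108 - 85
SV = 23 mL


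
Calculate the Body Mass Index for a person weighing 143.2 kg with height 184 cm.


BMI = weight / height^2
height = 184 cm = 1.84 m
BMI = 143.2 / 1.84^2
BMI = 42.3 kg/m^2


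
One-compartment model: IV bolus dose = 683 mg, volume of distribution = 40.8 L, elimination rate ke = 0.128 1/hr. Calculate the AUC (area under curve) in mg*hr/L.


C0 = Dose/Vd = 683/40.8 = 16.7402 mg/L
AUC = C0/ke = 16.7402/0.128
AUC = 130.8 mg*hr/L


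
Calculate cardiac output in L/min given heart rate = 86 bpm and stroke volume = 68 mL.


CO = HR * SV
CO = 86 * 68 / 1000
CO = 5.848 L/min


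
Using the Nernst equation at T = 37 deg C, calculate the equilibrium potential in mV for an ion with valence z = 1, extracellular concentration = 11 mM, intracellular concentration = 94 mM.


E = (RT/(zF)) * ln(C_out/C_in)
T = 37 + 273.15 = 310.15 K
E = (8.314 * 310.15 / (1 * 96485)) * ln(11/94)
E = -57.34 mV


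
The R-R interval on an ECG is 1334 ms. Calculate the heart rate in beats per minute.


HR = 60 / RR_interval(s)
RR = 1334 ms = 1.334 s
HR = 60 / 1.334 = 44.98 bpm


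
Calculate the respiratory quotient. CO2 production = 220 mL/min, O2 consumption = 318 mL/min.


RQ = VCO2 / VO2
RQ = 220 / 318
RQ = 0.6918


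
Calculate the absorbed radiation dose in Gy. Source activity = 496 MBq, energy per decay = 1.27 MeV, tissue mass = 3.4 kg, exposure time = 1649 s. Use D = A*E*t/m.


A = 496 MBq = 4.9600e+08 Bq
E = 1.27 MeV = 2.03454e-13 J
D = A*E*t/m = 4.9600e+08*2.03454e-13*1649/3.4
D = 0.04894 Gy


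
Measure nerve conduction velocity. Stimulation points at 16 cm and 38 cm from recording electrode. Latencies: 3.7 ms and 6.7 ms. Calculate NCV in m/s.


Distance = (38 - 16) / 100 = 0.22 m
dt = (6.7 - 3.7) / 1000 = 0.003 s
NCV = dist / dt = 73.33 m/s


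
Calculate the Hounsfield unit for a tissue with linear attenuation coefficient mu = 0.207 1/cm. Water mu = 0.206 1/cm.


HU = ((mu_tissue - mu_water) / mu_water) * 1000
HU = ((0.207 - 0.206) / 0.206) * 1000
HU = 4.854


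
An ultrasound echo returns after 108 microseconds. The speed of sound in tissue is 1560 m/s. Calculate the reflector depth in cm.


depth = c * t / 2
t = 108 us = 1.0800e-04 s
depth = 1560 * 1.0800e-04 / 2
depth = 0.08424 m = 8.424 cm


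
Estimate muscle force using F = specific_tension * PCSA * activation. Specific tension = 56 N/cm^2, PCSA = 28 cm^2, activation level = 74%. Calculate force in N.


F = sigma * PCSA * activation
F = 56 * 28 * 0.74
F = 1160 N


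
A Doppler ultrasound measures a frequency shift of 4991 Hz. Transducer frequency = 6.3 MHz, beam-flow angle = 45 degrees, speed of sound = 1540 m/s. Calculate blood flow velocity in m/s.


v = fd * c / (2 * f0 * cos(theta))
v = 4991 * 1540 / (2 * 6.3000e+06 * cos(45))
v = 0.8627 m/s


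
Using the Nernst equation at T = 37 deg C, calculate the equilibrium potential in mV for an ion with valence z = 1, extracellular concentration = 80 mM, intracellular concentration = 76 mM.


E = (RT/(zF)) * ln(C_out/C_in)
T = 37 + 273.15 = 310.15 K
E = (8.314 * 310.15 / (1 * 96485)) * ln(80/76)
E = 1.371 mV


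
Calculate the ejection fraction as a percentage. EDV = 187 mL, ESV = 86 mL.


SV = EDV - ESV = 187 - 86 = 101 mL
EF = SV/EDV * 100 = 101/187 * 100
EF = 54.01%


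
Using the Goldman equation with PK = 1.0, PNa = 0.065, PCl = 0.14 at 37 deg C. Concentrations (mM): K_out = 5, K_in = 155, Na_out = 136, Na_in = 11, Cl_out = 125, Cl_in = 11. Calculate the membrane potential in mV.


Vm = (RT/F)*ln((PK*Ko + PNa*Nao + PCl*Cli)/(PK*Ki + PNa*Nai + PCl*Clo))
Numer = 15.38, Denom = 173.215
Vm = -64.71 mV


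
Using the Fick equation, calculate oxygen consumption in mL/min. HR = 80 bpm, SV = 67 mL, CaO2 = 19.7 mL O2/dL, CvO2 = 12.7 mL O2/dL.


CO = HR*SV = 80*67/1000 = 5.36 L/min
a-v O2 diff = 19.7 - 12.7 = 7 mL/dL
VO2 = CO * (CaO2-CvO2) * 10 dL/L
VO2 = 5.36 * 7 * 10
VO2 = 375.2 mL/min


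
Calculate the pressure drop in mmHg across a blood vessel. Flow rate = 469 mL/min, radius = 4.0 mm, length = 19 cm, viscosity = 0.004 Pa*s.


dP = 8*mu*L*Q / (pi*r^4)
Q = 469 mL/min = 7.81667e-06 m^3/s
dP = 59.0929 Pa = 59.0929 / 133.322 mmHg = 0.4432 mmHg


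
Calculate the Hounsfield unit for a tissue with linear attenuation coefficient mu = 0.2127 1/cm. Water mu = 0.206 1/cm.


HU = ((mu_tissue - mu_water) / mu_water) * 1000
HU = ((0.2127 - 0.206) / 0.206) * 1000
HU = 32.52


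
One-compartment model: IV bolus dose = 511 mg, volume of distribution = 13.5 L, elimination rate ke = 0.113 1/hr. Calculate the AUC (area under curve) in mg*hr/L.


C0 = Dose/Vd = 511/13.5 = 37.8519 mg/L
AUC = C0/ke = 37.8519/0.113
AUC = 335 mg*hr/L


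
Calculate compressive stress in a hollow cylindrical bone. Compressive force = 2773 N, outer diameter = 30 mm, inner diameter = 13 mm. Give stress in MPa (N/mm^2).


A = pi*(r_o^2 - r_i^2)
r_o = 15 mm, r_i = 6.5 mm
A = 574.126 mm^2
sigma = F/A = 2773 / 574.126
sigma = 4.83 MPa


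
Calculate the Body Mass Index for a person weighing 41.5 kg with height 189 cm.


BMI = weight / height^2
height = 189 cm = 1.89 m
BMI = 41.5 / 1.89^2
BMI = 11.62 kg/m^2


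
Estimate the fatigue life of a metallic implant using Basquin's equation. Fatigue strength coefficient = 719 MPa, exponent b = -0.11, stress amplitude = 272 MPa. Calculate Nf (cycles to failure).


sigma_a = sigma_f' * (2Nf)^b
2Nf = (sigma_a/sigma_f')^(1/b)
2Nf = (272/719)^(1/-0.11)
2Nf = 6883.6385
Nf = 3442


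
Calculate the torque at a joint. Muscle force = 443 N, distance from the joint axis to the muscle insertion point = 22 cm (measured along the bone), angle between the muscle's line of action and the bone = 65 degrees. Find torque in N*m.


Torque = F * d * sin(theta)   (moment arm = d*sin(theta))
d = 22 cm = 0.22 m
Torque = 443 * 0.22 * sin(65)
Torque = 88.33 N*m


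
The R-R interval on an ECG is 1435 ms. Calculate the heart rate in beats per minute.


HR = 60 / RR_interval(s)
RR = 1435 ms = 1.435 s
HR = 60 / 1.435 = 41.81 bpm
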